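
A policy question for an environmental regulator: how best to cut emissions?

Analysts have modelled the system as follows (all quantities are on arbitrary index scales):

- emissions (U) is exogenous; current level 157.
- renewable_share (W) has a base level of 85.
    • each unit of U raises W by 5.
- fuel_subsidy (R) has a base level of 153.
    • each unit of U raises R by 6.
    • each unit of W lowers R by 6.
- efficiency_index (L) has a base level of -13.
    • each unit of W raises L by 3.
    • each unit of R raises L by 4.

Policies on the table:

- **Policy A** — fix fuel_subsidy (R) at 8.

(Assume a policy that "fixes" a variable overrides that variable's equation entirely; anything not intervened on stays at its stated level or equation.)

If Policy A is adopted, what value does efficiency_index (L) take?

Policy A (R := 8):
  U = 157
  W = 85 + 5·157 = 870
  R = 8
  L = -13 + 3·870 + 4·8 = 2629

2629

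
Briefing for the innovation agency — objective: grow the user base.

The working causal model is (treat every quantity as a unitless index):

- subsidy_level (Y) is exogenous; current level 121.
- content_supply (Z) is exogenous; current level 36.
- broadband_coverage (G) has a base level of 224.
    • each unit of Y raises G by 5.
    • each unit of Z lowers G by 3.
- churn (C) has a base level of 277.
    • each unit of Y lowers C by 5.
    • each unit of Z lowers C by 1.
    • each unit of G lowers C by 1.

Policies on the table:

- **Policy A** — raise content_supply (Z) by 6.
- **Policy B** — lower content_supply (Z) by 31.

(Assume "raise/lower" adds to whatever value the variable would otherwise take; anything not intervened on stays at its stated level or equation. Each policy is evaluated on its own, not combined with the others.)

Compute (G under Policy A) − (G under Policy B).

-111

Policy A (Z + 6):
  Y = 121
  Z = 36 + 6 = 42
  G = 224 + 5·121 − 3·42 = 703
Policy B (Z − 31):
  Y = 121
  Z = 36 − 31 = 5
  G = 224 + 5·121 − 3·5 = 814
G: 703 − 814 = -111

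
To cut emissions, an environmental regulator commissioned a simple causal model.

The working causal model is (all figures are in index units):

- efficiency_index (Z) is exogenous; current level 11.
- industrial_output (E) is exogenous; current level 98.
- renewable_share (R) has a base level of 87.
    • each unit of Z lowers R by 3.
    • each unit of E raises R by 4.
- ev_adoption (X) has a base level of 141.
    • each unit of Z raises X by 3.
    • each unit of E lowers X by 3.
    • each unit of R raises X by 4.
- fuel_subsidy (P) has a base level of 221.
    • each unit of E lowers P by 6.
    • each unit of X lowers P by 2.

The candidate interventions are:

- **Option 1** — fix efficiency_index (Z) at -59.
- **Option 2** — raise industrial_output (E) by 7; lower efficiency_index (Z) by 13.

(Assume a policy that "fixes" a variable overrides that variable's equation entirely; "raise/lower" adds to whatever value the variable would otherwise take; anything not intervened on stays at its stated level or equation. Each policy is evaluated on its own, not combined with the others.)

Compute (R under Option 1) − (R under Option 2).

Option 1 (Z := -59):
  Z = -59
  E = 98
  R = 87 − 3·(-59) + 4·98 = 656
Option 2 (E + 7, Z − 13):
  Z = 11 − 13 = -2
  E = 98 + 7 = 105
  R = 87 − 3·(-2) + 4·105 = 513
R: 656 − 513 = 143

143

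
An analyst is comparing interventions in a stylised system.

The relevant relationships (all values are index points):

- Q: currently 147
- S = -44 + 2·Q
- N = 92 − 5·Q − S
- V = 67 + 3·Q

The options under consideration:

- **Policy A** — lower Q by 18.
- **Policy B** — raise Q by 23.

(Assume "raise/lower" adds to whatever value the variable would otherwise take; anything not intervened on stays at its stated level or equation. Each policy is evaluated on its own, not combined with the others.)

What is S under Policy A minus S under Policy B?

Policy A (Q − 18):
  Q = 147 − 18 = 129
  S = -44 + 2·129 = 214
Policy B (Q + 23):
  Q = 147 + 23 = 170
  S = -44 + 2·170 = 296
S: 214 − 296 = -82

-82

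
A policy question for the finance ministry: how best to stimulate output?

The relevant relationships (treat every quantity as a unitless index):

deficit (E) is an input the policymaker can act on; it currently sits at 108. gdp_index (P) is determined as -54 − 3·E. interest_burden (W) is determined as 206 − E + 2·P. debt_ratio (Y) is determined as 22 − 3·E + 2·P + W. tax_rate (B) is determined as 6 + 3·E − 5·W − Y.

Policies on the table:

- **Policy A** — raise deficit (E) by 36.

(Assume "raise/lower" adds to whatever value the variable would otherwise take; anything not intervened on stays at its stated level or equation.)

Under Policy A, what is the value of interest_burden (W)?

Policy A (E + 36):
  E = 108 + 36 = 144
  P = -54 − 3·144 = -486
  W = 206 − 144 + 2·(-486) = -910

-910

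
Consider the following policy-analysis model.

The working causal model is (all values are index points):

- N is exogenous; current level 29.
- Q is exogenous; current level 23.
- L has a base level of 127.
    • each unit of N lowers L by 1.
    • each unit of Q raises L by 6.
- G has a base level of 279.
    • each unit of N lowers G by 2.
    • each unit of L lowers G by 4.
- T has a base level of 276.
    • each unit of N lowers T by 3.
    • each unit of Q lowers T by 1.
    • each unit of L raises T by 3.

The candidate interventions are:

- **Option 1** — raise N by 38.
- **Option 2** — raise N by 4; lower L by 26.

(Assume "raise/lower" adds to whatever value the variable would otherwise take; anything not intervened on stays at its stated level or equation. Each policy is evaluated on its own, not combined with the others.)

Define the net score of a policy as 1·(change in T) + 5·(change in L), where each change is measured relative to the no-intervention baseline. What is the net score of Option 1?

-418

Baseline:
  N = 29
  Q = 23
  L = 127 − 29 + 6·23 = 236
  T = 276 − 3·29 − 23 + 3·236 = 874
Option 1 (N + 38):
  N = 29 + 38 = 67
  Q = 23
  L = 127 − 67 + 6·23 = 198
  T = 276 − 3·67 − 23 + 3·198 = 646
ΔT = 646 − 874 = -228; ΔL = 198 − 236 = -38
Score = 1·(-228) + 5·(-38) = -418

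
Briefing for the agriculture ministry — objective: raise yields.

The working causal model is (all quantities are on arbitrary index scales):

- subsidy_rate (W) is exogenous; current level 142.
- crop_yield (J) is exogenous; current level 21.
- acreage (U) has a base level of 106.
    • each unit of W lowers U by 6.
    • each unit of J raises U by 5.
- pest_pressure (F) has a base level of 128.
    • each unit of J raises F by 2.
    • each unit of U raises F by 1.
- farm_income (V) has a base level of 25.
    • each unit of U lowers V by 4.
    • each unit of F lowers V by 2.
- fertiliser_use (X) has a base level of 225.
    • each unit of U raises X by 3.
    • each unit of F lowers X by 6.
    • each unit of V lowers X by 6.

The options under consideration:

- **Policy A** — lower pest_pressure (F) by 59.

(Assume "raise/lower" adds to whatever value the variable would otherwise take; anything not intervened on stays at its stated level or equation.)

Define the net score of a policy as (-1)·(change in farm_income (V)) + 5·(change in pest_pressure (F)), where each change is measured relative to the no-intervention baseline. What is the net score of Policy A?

Baseline:
  W = 142
  J = 21
  U = 106 − 6·142 + 5·21 = -641
  F = 128 + 2·21 + (-641) = -471
  V = 25 − 4·(-641) − 2·(-471) = 3531
Policy A (F − 59):
  W = 142
  J = 21
  U = 106 − 6·142 + 5·21 = -641
  F = 128 + 2·21 + (-641) (−59 from intervention) = -530
  V = 25 − 4·(-641) − 2·(-530) = 3649
ΔV = 3649 − 3531 = 118; ΔF = -530 − (-471) = -59
Score = (-1)·118 + 5·(-59) = -413

-413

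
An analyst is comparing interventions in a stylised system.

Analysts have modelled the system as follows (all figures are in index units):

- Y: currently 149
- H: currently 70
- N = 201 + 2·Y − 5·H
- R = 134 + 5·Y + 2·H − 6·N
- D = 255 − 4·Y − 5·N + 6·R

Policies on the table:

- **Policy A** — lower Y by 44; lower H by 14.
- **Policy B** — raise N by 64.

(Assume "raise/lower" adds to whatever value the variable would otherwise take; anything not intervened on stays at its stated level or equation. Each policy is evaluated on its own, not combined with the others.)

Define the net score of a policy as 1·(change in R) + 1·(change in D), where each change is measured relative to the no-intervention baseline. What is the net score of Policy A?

-714

Baseline:
  Y = 149
  H = 70
  N = 201 + 2·149 − 5·70 = 149
  R = 134 + 5·149 + 2·70 − 6·149 = 125
  D = 255 − 4·149 − 5·149 + 6·125 = -336
Policy A (Y − 44, H − 14):
  Y = 149 − 44 = 105
  H = 70 − 14 = 56
  N = 201 + 2·105 − 5·56 = 131
  R = 134 + 5·105 + 2·56 − 6·131 = -15
  D = 255 − 4·105 − 5·131 + 6·(-15) = -910
ΔR = -15 − 125 = -140; ΔD = -910 − (-336) = -574
Score = 1·(-140) + 1·(-574) = -714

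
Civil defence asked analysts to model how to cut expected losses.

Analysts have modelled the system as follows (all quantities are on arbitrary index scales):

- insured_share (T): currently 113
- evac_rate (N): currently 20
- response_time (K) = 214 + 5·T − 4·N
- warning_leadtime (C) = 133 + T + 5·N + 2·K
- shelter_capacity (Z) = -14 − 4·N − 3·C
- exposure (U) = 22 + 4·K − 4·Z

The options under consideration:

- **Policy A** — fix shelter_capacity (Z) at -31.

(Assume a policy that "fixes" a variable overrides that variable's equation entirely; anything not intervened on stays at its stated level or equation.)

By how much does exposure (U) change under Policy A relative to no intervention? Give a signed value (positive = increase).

Baseline:
  T = 113
  N = 20
  K = 214 + 5·113 − 4·20 = 699
  C = 133 + 113 + 5·20 + 2·699 = 1744
  Z = -14 − 4·20 − 3·1744 = -5326
  U = 22 + 4·699 − 4·(-5326) = 24122
Policy A (Z := -31):
  T = 113
  N = 20
  K = 214 + 5·113 − 4·20 = 699
  C = 133 + 113 + 5·20 + 2·699 = 1744
  Z = -31
  U = 22 + 4·699 − 4·(-31) = 2942
Change in U: 2942 − 24122 = -21180

-21180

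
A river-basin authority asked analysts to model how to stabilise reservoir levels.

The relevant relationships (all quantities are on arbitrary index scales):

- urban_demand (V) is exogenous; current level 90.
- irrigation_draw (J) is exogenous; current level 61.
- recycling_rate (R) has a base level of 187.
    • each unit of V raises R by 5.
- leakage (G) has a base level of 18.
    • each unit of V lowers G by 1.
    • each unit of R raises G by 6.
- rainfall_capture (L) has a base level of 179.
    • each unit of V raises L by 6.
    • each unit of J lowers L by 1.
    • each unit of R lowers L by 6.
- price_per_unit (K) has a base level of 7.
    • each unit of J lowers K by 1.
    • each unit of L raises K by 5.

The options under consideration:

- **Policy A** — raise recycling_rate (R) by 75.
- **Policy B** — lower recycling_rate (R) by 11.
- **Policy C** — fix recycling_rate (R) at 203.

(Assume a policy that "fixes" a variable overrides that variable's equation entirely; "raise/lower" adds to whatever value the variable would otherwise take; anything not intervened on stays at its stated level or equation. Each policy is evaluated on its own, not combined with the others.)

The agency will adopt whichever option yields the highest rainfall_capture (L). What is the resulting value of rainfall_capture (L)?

-560

Policy A (R + 75):
  V = 90
  J = 61
  R = 187 + 5·90 (+75 from intervention) = 712
  L = 179 + 6·90 − 61 − 6·712 = -3614
Policy B (R − 11):
  V = 90
  J = 61
  R = 187 + 5·90 (−11 from intervention) = 626
  L = 179 + 6·90 − 61 − 6·626 = -3098
Policy C (R := 203):
  V = 90
  J = 61
  R = 203
  L = 179 + 6·90 − 61 − 6·203 = -560
Comparing — Policy A: L=-3614, Policy B: L=-3098, Policy C: L=-560. Highest is -560 (Policy C).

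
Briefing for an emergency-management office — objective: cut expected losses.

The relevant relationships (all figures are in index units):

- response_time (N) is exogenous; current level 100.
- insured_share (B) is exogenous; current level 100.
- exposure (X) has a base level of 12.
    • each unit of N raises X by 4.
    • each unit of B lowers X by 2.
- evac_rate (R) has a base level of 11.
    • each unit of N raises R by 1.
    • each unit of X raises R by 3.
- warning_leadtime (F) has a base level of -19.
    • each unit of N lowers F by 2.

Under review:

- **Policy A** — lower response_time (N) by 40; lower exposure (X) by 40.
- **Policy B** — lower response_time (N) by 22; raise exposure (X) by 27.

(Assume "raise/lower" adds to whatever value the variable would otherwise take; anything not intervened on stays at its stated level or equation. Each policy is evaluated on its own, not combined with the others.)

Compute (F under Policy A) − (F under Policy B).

Policy A (N − 40, X − 40):
  N = 100 − 40 = 60
  F = -19 − 2·60 = -139
Policy B (N − 22, X + 27):
  N = 100 − 22 = 78
  F = -19 − 2·78 = -175
F: -139 − (-175) = 36

36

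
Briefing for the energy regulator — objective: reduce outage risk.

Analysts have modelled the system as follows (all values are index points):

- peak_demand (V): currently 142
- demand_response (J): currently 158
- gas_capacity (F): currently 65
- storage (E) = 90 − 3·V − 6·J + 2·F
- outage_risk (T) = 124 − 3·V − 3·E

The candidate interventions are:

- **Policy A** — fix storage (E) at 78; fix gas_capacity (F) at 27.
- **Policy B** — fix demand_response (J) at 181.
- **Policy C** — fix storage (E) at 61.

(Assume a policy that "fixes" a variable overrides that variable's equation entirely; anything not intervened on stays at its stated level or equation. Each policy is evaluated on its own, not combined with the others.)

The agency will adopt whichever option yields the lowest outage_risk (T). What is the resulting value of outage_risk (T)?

-536

Policy A (E := 78, F := 27):
  V = 142
  J = 158
  F = 27
  E = 78
  T = 124 − 3·142 − 3·78 = -536
Policy B (J := 181):
  V = 142
  J = 181
  F = 65
  E = 90 − 3·142 − 6·181 + 2·65 = -1292
  T = 124 − 3·142 − 3·(-1292) = 3574
Policy C (E := 61):
  V = 142
  J = 158
  F = 65
  E = 61
  T = 124 − 3·142 − 3·61 = -485
Comparing — Policy A: T=-536, Policy B: T=3574, Policy C: T=-485. Lowest is -536 (Policy A).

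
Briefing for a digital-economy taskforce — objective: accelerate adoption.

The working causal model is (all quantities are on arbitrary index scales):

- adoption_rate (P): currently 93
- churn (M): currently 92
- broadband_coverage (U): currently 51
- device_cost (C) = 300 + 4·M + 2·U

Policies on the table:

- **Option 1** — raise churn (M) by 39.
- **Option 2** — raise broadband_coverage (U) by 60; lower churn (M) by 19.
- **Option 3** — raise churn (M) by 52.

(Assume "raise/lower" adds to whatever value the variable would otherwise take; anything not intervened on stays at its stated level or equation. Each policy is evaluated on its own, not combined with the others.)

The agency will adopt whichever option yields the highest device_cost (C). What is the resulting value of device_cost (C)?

Option 1 (M + 39):
  M = 92 + 39 = 131
  U = 51
  C = 300 + 4·131 + 2·51 = 926
Option 2 (U + 60, M − 19):
  M = 92 − 19 = 73
  U = 51 + 60 = 111
  C = 300 + 4·73 + 2·111 = 814
Option 3 (M + 52):
  M = 92 + 52 = 144
  U = 51
  C = 300 + 4·144 + 2·51 = 978
Comparing — Option 1: C=926, Option 2: C=814, Option 3: C=978. Highest is 978 (Option 3).

978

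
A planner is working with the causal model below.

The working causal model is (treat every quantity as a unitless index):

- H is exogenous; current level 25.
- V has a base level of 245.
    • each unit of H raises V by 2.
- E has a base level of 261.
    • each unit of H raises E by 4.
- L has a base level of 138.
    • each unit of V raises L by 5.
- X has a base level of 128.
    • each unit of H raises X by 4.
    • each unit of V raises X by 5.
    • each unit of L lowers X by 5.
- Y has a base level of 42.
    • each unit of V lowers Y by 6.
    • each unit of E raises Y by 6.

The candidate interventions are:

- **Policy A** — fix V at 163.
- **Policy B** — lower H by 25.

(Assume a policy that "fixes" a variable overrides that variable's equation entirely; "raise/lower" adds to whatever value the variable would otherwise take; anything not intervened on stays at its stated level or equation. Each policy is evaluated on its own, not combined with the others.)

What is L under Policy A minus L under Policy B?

-410

Policy A (V := 163):
  H = 25
  V = 163
  L = 138 + 5·163 = 953
Policy B (H − 25):
  H = 25 − 25 = 0
  V = 245 + 2·0 = 245
  L = 138 + 5·245 = 1363
L: 953 − 1363 = -410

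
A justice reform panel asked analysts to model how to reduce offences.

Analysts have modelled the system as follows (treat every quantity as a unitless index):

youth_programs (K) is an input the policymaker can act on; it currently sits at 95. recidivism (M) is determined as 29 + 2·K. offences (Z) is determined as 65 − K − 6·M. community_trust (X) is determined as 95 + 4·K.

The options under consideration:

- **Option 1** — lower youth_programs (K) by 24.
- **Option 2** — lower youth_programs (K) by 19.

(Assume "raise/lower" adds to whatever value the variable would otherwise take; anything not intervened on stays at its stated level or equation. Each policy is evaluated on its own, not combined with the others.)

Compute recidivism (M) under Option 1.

Option 1 (K − 24):
  K = 95 − 24 = 71
  M = 29 + 2·71 = 171

171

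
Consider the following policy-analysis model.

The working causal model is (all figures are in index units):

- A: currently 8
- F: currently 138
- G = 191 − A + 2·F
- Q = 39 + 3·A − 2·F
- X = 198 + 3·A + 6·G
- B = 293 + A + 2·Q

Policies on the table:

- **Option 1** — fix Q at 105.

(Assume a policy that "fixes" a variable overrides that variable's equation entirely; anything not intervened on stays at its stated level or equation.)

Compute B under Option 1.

Option 1 (Q := 105):
  A = 8
  F = 138
  Q = 105
  B = 293 + 8 + 2·105 = 511

511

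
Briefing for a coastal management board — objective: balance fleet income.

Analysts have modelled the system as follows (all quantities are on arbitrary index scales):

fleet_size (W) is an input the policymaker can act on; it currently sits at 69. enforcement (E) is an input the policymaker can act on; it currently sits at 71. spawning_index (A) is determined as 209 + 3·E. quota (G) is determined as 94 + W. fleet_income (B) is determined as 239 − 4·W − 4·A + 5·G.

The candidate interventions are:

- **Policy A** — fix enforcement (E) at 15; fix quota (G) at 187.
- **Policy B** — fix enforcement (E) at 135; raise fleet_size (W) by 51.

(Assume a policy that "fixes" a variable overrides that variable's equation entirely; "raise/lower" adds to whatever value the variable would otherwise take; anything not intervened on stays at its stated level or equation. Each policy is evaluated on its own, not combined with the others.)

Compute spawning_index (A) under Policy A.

Policy A (E := 15, G := 187):
  E = 15
  A = 209 + 3·15 = 254

254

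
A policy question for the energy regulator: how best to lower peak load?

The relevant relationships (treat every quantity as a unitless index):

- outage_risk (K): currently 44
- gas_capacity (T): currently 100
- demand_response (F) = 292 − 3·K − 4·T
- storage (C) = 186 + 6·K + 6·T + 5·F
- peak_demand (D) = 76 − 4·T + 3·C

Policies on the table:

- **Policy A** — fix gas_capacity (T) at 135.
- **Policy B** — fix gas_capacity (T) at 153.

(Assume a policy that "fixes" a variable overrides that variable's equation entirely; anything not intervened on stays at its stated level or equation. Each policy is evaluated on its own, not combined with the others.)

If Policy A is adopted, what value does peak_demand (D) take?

-2384

Policy A (T := 135):
  K = 44
  T = 135
  F = 292 − 3·44 − 4·135 = -380
  C = 186 + 6·44 + 6·135 + 5·(-380) = -640
  D = 76 − 4·135 + 3·(-640) = -2384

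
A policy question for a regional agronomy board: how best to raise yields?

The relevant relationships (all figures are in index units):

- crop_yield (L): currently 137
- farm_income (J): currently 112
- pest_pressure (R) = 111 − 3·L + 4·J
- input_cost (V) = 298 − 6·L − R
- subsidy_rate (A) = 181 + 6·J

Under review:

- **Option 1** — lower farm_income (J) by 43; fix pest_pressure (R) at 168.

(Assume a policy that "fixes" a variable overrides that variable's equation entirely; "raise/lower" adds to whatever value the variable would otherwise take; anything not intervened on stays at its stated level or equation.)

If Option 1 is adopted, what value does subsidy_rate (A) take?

Option 1 (J − 43, R := 168):
  J = 112 − 43 = 69
  A = 181 + 6·69 = 595

595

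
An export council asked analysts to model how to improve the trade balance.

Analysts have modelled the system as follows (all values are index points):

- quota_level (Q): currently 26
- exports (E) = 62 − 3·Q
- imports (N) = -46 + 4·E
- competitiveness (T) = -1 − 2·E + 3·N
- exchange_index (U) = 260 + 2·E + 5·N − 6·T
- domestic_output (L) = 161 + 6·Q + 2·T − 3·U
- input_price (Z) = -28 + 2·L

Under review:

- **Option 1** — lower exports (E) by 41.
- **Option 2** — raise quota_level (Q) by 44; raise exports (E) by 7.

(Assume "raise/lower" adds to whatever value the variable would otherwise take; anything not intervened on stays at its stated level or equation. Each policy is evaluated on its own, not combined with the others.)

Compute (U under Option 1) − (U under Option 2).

Option 1 (E − 41):
  Q = 26
  E = 62 − 3·26 (−41 from intervention) = -57
  N = -46 + 4·(-57) = -274
  T = -1 − 2·(-57) + 3·(-274) = -709
  U = 260 + 2·(-57) + 5·(-274) − 6·(-709) = 3030
Option 2 (Q + 44, E + 7):
  Q = 26 + 44 = 70
  E = 62 − 3·70 (+7 from intervention) = -141
  N = -46 + 4·(-141) = -610
  T = -1 − 2·(-141) + 3·(-610) = -1549
  U = 260 + 2·(-141) + 5·(-610) − 6·(-1549) = 6222
U: 3030 − 6222 = -3192

-3192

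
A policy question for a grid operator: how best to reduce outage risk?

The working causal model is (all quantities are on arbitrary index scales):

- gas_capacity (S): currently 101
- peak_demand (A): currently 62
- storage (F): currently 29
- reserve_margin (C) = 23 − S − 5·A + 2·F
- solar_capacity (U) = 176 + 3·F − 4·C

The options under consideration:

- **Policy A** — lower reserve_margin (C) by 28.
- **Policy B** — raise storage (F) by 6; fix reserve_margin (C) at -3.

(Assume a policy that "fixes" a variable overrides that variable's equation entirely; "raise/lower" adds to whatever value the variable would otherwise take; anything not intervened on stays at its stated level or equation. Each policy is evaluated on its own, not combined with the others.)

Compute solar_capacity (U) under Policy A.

1695

Policy A (C − 28):
  S = 101
  A = 62
  F = 29
  C = 23 − 101 − 5·62 + 2·29 (−28 from intervention) = -358
  U = 176 + 3·29 − 4·(-358) = 1695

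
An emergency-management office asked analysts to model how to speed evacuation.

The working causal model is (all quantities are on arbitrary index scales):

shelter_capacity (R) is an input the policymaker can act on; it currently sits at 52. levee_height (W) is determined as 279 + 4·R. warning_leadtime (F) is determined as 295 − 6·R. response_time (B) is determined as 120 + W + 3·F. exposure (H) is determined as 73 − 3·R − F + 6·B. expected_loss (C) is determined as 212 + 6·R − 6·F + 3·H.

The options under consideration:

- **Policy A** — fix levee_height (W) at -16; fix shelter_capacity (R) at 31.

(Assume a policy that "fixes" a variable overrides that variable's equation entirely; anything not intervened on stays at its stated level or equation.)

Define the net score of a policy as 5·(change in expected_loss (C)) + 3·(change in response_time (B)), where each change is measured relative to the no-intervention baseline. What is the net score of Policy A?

-16980

Baseline:
  R = 52
  W = 279 + 4·52 = 487
  F = 295 − 6·52 = -17
  B = 120 + 487 + 3·(-17) = 556
  H = 73 − 3·52 − (-17) + 6·556 = 3270
  C = 212 + 6·52 − 6·(-17) + 3·3270 = 10436
Policy A (W := -16, R := 31):
  R = 31
  W = -16
  F = 295 − 6·31 = 109
  B = 120 + (-16) + 3·109 = 431
  H = 73 − 3·31 − 109 + 6·431 = 2457
  C = 212 + 6·31 − 6·109 + 3·2457 = 7115
ΔC = 7115 − 10436 = -3321; ΔB = 431 − 556 = -125
Score = 5·(-3321) + 3·(-125) = -16980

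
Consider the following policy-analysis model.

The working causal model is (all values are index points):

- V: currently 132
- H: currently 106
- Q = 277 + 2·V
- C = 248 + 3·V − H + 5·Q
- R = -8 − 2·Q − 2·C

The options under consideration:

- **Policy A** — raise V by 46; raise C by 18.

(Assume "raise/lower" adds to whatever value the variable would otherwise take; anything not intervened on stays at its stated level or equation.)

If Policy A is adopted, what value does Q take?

633

Policy A (V + 46, C + 18):
  V = 132 + 46 = 178
  Q = 277 + 2·178 = 633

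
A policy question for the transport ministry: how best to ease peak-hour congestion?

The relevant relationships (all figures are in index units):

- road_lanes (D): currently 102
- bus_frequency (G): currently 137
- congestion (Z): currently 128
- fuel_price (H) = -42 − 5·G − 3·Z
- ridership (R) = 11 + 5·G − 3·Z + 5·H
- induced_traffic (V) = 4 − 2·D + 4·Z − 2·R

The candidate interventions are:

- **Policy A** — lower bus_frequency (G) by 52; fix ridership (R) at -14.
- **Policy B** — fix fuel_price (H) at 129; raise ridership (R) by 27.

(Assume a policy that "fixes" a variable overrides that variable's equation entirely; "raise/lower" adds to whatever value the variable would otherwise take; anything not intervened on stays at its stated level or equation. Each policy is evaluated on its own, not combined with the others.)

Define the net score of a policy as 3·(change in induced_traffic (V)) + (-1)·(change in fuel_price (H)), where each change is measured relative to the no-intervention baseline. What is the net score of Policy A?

-31634

Baseline:
  D = 102
  G = 137
  Z = 128
  H = -42 − 5·137 − 3·128 = -1111
  R = 11 + 5·137 − 3·128 + 5·(-1111) = -5243
  V = 4 − 2·102 + 4·128 − 2·(-5243) = 10798
Policy A (G − 52, R := -14):
  D = 102
  G = 137 − 52 = 85
  Z = 128
  H = -42 − 5·85 − 3·128 = -851
  R = -14
  V = 4 − 2·102 + 4·128 − 2·(-14) = 340
ΔV = 340 − 10798 = -10458; ΔH = -851 − (-1111) = 260
Score = 3·(-10458) + (-1)·260 = -31634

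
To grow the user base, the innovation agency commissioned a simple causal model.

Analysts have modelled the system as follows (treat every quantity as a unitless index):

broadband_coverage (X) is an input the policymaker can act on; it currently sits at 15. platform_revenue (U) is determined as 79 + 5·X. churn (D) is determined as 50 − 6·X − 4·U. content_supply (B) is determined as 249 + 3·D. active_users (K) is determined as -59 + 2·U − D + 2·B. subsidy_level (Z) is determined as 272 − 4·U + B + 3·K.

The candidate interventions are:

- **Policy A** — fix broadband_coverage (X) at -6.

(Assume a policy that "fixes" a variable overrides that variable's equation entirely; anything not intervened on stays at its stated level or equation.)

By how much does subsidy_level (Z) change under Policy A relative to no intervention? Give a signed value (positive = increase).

9618

Baseline:
  X = 15
  U = 79 + 5·15 = 154
  D = 50 − 6·15 − 4·154 = -656
  B = 249 + 3·(-656) = -1719
  K = -59 + 2·154 − (-656) + 2·(-1719) = -2533
  Z = 272 − 4·154 + (-1719) + 3·(-2533) = -9662
Policy A (X := -6):
  X = -6
  U = 79 + 5·(-6) = 49
  D = 50 − 6·(-6) − 4·49 = -110
  B = 249 + 3·(-110) = -81
  K = -59 + 2·49 − (-110) + 2·(-81) = -13
  Z = 272 − 4·49 + (-81) + 3·(-13) = -44
Change in Z: -44 − (-9662) = 9618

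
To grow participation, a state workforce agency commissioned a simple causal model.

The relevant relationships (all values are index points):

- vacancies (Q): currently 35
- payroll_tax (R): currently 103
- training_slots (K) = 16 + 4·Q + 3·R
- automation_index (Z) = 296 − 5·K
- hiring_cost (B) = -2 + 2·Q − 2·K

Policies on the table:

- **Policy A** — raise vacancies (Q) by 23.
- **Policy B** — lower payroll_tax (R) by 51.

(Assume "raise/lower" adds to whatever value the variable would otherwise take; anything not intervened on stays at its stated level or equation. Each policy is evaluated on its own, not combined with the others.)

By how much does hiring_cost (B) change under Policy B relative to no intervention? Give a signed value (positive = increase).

306

Baseline:
  Q = 35
  R = 103
  K = 16 + 4·35 + 3·103 = 465
  B = -2 + 2·35 − 2·465 = -862
Policy B (R − 51):
  Q = 35
  R = 103 − 51 = 52
  K = 16 + 4·35 + 3·52 = 312
  B = -2 + 2·35 − 2·312 = -556
Change in B: -556 − (-862) = 306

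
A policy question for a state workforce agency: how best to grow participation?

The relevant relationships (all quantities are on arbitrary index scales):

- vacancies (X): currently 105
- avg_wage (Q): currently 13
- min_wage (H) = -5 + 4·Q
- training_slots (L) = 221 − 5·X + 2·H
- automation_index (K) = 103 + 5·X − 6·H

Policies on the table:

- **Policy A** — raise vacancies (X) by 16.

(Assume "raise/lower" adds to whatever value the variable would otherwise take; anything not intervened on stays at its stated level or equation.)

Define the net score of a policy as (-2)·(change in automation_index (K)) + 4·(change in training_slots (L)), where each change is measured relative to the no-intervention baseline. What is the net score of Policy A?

-480

Baseline:
  X = 105
  Q = 13
  H = -5 + 4·13 = 47
  L = 221 − 5·105 + 2·47 = -210
  K = 103 + 5·105 − 6·47 = 346
Policy A (X + 16):
  X = 105 + 16 = 121
  Q = 13
  H = -5 + 4·13 = 47
  L = 221 − 5·121 + 2·47 = -290
  K = 103 + 5·121 − 6·47 = 426
ΔK = 426 − 346 = 80; ΔL = -290 − (-210) = -80
Score = (-2)·80 + 4·(-80) = -480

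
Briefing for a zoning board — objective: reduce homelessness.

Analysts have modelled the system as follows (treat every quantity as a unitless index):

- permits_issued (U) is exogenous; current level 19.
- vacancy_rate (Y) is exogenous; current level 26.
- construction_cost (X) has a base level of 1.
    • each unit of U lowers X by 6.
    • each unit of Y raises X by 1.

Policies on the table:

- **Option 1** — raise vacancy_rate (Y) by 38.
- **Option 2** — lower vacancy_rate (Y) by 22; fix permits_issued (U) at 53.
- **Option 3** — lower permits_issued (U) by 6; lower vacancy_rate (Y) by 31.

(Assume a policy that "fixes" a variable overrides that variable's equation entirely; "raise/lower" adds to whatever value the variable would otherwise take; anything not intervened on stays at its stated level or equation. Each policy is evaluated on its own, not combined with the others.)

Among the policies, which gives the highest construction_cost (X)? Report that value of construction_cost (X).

-49

Option 1 (Y + 38):
  U = 19
  Y = 26 + 38 = 64
  X = 1 − 6·19 + 64 = -49
Option 2 (Y − 22, U := 53):
  U = 53
  Y = 26 − 22 = 4
  X = 1 − 6·53 + 4 = -313
Option 3 (U − 6, Y − 31):
  U = 19 − 6 = 13
  Y = 26 − 31 = -5
  X = 1 − 6·13 + (-5) = -82
Comparing — Option 1: X=-49, Option 2: X=-313, Option 3: X=-82. Highest is -49 (Option 1).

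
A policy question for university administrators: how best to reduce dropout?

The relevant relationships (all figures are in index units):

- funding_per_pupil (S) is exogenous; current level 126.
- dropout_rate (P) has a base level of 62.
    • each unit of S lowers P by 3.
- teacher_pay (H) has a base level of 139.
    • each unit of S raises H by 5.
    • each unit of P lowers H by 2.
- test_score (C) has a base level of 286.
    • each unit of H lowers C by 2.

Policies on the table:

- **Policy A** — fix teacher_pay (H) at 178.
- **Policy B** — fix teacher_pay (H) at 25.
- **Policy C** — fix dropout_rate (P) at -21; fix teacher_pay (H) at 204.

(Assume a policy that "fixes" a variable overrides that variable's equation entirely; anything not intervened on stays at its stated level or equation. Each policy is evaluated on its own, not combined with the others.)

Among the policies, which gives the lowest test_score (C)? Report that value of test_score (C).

-122

Policy A (H := 178):
  S = 126
  P = 62 − 3·126 = -316
  H = 178
  C = 286 − 2·178 = -70
Policy B (H := 25):
  S = 126
  P = 62 − 3·126 = -316
  H = 25
  C = 286 − 2·25 = 236
Policy C (P := -21, H := 204):
  S = 126
  P = -21
  H = 204
  C = 286 − 2·204 = -122
Comparing — Policy A: C=-70, Policy B: C=236, Policy C: C=-122. Lowest is -122 (Policy C).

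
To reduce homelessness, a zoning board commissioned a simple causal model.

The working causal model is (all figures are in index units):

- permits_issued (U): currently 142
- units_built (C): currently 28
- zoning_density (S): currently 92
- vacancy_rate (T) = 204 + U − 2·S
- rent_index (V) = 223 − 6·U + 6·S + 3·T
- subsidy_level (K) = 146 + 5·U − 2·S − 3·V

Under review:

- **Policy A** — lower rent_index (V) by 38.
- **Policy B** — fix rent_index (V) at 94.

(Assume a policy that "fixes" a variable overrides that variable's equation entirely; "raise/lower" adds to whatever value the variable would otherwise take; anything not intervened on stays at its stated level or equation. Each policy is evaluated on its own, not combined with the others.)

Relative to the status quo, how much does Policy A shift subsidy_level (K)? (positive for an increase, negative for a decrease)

114

Baseline:
  U = 142
  S = 92
  T = 204 + 142 − 2·92 = 162
  V = 223 − 6·142 + 6·92 + 3·162 = 409
  K = 146 + 5·142 − 2·92 − 3·409 = -555
Policy A (V − 38):
  U = 142
  S = 92
  T = 204 + 142 − 2·92 = 162
  V = 223 − 6·142 + 6·92 + 3·162 (−38 from intervention) = 371
  K = 146 + 5·142 − 2·92 − 3·371 = -441
Change in K: -441 − (-555) = 114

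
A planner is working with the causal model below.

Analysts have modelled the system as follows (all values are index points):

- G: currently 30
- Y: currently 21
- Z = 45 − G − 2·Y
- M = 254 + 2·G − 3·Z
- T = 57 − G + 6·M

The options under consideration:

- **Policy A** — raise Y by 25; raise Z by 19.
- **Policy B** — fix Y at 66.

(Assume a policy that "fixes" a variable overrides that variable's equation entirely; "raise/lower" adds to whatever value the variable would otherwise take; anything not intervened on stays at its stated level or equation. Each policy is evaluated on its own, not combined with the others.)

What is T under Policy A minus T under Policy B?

-1062

Policy A (Y + 25, Z + 19):
  G = 30
  Y = 21 + 25 = 46
  Z = 45 − 30 − 2·46 (+19 from intervention) = -58
  M = 254 + 2·30 − 3·(-58) = 488
  T = 57 − 30 + 6·488 = 2955
Policy B (Y := 66):
  G = 30
  Y = 66
  Z = 45 − 30 − 2·66 = -117
  M = 254 + 2·30 − 3·(-117) = 665
  T = 57 − 30 + 6·665 = 4017
T: 2955 − 4017 = -1062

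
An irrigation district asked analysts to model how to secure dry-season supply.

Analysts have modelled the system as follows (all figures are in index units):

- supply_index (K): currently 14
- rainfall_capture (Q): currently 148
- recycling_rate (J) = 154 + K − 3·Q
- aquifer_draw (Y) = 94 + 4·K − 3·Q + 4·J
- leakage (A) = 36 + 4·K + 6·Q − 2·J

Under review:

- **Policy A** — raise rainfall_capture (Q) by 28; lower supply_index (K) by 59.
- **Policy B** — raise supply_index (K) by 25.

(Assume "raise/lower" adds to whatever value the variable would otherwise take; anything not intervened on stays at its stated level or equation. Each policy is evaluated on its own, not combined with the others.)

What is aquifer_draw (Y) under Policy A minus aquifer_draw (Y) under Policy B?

-1092

Policy A (Q + 28, K − 59):
  K = 14 − 59 = -45
  Q = 148 + 28 = 176
  J = 154 + (-45) − 3·176 = -419
  Y = 94 + 4·(-45) − 3·176 + 4·(-419) = -2290
Policy B (K + 25):
  K = 14 + 25 = 39
  Q = 148
  J = 154 + 39 − 3·148 = -251
  Y = 94 + 4·39 − 3·148 + 4·(-251) = -1198
Y: -2290 − (-1198) = -1092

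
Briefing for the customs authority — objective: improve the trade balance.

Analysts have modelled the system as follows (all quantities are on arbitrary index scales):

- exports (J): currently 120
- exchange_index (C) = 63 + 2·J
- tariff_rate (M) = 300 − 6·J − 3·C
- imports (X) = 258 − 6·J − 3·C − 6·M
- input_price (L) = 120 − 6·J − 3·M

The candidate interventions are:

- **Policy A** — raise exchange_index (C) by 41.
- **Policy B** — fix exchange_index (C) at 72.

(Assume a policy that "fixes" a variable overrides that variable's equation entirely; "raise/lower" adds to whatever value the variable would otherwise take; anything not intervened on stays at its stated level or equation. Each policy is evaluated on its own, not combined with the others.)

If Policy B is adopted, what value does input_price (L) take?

1308

Policy B (C := 72):
  J = 120
  C = 72
  M = 300 − 6·120 − 3·72 = -636
  L = 120 − 6·120 − 3·(-636) = 1308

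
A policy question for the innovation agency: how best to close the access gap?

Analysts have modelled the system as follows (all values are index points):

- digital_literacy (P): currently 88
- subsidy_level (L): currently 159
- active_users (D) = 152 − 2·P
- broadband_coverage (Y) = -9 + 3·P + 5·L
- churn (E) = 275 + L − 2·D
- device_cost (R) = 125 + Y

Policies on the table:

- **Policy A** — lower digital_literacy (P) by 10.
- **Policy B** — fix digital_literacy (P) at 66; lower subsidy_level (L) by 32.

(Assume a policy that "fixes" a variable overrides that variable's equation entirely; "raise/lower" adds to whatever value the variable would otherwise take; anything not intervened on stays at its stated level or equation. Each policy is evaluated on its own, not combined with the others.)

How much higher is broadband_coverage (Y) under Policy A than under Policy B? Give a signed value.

Policy A (P − 10):
  P = 88 − 10 = 78
  L = 159
  Y = -9 + 3·78 + 5·159 = 1020
Policy B (P := 66, L − 32):
  P = 66
  L = 159 − 32 = 127
  Y = -9 + 3·66 + 5·127 = 824
Y: 1020 − 824 = 196

196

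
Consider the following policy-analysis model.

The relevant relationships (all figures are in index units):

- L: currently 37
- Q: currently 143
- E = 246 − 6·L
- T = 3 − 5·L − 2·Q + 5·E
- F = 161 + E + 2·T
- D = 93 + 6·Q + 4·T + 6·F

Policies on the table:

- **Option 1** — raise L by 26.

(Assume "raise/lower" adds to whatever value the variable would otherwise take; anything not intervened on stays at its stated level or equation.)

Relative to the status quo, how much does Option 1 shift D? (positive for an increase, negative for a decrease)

-15496

Baseline:
  L = 37
  Q = 143
  E = 246 − 6·37 = 24
  T = 3 − 5·37 − 2·143 + 5·24 = -348
  F = 161 + 24 + 2·(-348) = -511
  D = 93 + 6·143 + 4·(-348) + 6·(-511) = -3507
Option 1 (L + 26):
  L = 37 + 26 = 63
  Q = 143
  E = 246 − 6·63 = -132
  T = 3 − 5·63 − 2·143 + 5·(-132) = -1258
  F = 161 + (-132) + 2·(-1258) = -2487
  D = 93 + 6·143 + 4·(-1258) + 6·(-2487) = -19003
Change in D: -19003 − (-3507) = -15496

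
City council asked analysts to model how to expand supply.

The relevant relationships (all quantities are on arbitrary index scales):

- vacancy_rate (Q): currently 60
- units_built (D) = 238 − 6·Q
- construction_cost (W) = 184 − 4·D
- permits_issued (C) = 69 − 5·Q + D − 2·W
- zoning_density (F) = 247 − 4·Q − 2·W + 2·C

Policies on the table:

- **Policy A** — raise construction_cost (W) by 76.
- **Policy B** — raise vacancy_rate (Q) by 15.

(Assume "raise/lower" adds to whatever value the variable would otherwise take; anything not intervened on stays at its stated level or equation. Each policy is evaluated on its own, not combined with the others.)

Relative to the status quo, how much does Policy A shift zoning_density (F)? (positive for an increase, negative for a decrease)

-456

Baseline:
  Q = 60
  D = 238 − 6·60 = -122
  W = 184 − 4·(-122) = 672
  C = 69 − 5·60 + (-122) − 2·672 = -1697
  F = 247 − 4·60 − 2·672 + 2·(-1697) = -4731
Policy A (W + 76):
  Q = 60
  D = 238 − 6·60 = -122
  W = 184 − 4·(-122) (+76 from intervention) = 748
  C = 69 − 5·60 + (-122) − 2·748 = -1849
  F = 247 − 4·60 − 2·748 + 2·(-1849) = -5187
Change in F: -5187 − (-4731) = -456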